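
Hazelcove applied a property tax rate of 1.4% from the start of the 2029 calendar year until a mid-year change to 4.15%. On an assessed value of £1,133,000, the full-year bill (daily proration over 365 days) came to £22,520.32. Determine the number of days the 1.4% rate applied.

287 days

Let d = days at the first rate; then 365 − d days at the second rate.
£1,133,000 × [1.4%·d + 4.15%·(365−d)] / 365 = £22,520.32
Solving gives d = 287, so the new rate took effect on 15 October 2029.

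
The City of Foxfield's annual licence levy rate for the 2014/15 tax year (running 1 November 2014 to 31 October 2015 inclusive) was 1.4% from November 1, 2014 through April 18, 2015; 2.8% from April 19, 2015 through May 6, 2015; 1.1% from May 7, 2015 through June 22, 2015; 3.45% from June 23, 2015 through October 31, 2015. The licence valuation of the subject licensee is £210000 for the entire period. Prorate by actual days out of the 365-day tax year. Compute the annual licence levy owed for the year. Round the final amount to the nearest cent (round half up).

£4548.95

November 1, 2014 – April 18, 2015: 169 days at 1.4% → £210000 × 1.4% × 169/365 = £1361.2603
April 19 – May 6, 2015: 18 days at 2.8% → £210000 × 2.8% × 18/365 = £289.9726
May 7 – June 22, 2015: 47 days at 1.1% → £210000 × 1.1% × 47/365 = £297.4521
June 23 – October 31, 2015: 131 days at 3.45% → £210000 × 3.45% × 131/365 = £2600.2603
Total = £4548.9452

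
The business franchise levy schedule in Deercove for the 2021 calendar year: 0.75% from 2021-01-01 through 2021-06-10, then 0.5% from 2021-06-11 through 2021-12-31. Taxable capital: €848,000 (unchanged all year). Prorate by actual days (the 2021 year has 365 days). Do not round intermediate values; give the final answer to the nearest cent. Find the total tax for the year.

€5,175.12

2021-01-01 to 2021-06-10: 161 days at 0.75% → €848,000 × 0.75% × 161/365 = €2,805.3699
2021-06-11 to 2021-12-31: 204 days at 0.5% → €848,000 × 0.5% × 204/365 = €2,369.7534
Total = €5,175.1233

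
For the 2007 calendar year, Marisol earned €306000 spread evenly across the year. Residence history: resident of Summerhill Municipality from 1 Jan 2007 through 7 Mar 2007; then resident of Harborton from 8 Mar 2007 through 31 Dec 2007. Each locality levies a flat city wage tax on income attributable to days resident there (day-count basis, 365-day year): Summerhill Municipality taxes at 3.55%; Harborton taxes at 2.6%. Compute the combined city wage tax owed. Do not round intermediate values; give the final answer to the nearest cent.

€8481.65

Summerhill Municipality, 1 Jan – 7 Mar 2007: 66 days → €306000 × 3.55% × 66/365 = €1964.2685
Harborton, 8 Mar – 31 Dec 2007: 299 days → €306000 × 2.6% × 299/365 = €6517.3808
Total = €8481.6493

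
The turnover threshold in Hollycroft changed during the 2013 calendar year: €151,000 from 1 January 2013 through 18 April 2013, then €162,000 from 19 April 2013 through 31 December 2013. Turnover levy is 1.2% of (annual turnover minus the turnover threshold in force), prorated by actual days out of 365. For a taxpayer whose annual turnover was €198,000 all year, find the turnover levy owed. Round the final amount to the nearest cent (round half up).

1 January – 18 April 2013: 108 days, exemption €151,000 → (€198,000 − €151,000) × 1.2% × 108/365 = €166.8822
19 April – 31 December 2013: 257 days, exemption €162,000 → (€198,000 − €162,000) × 1.2% × 257/365 = €304.1753
Total = €471.0575

€471.06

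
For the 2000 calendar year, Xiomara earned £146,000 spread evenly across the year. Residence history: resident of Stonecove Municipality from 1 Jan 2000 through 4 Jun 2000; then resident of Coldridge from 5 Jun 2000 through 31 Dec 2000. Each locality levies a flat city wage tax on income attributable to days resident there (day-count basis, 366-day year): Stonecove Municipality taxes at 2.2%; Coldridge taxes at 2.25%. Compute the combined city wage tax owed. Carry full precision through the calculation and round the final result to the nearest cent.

Stonecove Municipality, 1 Jan – 4 Jun 2000: 156 days → £146,000 × 2.2% × 156/366 = £1,369.0492
Coldridge, 5 Jun – 31 Dec 2000: 210 days → £146,000 × 2.25% × 210/366 = £1,884.8361
Total = £3,253.8852

£3,253.89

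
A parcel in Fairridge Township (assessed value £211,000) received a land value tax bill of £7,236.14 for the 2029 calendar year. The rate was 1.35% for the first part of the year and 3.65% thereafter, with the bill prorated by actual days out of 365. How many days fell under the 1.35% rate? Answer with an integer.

Let d = days at the first rate; then 365 − d days at the second rate.
£211,000 × [1.35%·d + 3.65%·(365−d)] / 365 = £7,236.14
Solving gives d = 35, so the new rate took effect on February 5, 2029.

35 days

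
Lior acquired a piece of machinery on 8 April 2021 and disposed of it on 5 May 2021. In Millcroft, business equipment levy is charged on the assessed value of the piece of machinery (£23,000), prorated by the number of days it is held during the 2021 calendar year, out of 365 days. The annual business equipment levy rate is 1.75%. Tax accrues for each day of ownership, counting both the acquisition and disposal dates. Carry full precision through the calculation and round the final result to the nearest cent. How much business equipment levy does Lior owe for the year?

£30.88

Days held (8 April – 5 May 2021): 28 out of 365
Tax = £23,000 × 1.75% × 28/365 = £30.8767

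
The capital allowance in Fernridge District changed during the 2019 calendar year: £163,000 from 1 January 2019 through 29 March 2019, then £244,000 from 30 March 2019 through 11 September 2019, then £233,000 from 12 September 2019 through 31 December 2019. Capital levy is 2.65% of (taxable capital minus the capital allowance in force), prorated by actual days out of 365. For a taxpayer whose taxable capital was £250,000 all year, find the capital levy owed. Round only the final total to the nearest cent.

1 January – 29 March 2019: 88 days, exemption £163,000 → (£250,000 − £163,000) × 2.65% × 88/365 = £555.8466
30 March – 11 September 2019: 166 days, exemption £244,000 → (£250,000 − £244,000) × 2.65% × 166/365 = £72.3123
12 September – 31 December 2019: 111 days, exemption £233,000 → (£250,000 − £233,000) × 2.65% × 111/365 = £137.0014
Total = £765.1603

£765.16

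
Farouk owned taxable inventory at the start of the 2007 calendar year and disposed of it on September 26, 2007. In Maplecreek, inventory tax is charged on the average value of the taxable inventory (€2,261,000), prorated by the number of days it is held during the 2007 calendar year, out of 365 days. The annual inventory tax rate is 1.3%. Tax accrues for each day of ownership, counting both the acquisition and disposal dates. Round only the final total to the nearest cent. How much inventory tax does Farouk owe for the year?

Days held (January 1 – September 26, 2007): 269 out of 365
Tax = €2,261,000 × 1.3% × 269/365 = €21,662.2384

€21,662.24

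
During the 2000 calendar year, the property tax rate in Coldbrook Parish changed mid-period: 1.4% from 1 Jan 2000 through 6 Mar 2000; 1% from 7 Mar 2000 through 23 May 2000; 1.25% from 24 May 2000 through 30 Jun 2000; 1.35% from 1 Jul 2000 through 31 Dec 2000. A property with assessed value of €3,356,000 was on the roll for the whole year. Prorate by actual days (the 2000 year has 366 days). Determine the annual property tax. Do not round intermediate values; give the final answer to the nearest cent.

€42,756.91

1 Jan – 6 Mar 2000: 66 days at 1.4% → €3,356,000 × 1.4% × 66/366 = €8,472.5246
7 Mar – 23 May 2000: 78 days at 1% → €3,356,000 × 1% × 78/366 = €7,152.1311
24 May – 30 Jun 2000: 38 days at 1.25% → €3,356,000 × 1.25% × 38/366 = €4,355.4645
1 Jul – 31 Dec 2000: 184 days at 1.35% → €3,356,000 × 1.35% × 184/366 = €22,776.7869
Total = €42,756.9071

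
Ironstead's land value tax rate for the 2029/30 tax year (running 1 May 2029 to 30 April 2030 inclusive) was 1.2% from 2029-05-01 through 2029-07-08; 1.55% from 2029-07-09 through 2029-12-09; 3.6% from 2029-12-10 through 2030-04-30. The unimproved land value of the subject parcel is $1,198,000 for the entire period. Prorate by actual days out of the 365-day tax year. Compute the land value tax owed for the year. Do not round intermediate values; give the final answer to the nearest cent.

2029-05-01 to 2029-07-08: 69 days at 1.2% → $1,198,000 × 1.2% × 69/365 = $2,717.6548
2029-07-09 to 2029-12-09: 154 days at 1.55% → $1,198,000 × 1.55% × 154/365 = $7,834.5918
2029-12-10 to 2030-04-30: 142 days at 3.6% → $1,198,000 × 3.6% × 142/365 = $16,778.5644
Total = $27,330.8110

$27,330.81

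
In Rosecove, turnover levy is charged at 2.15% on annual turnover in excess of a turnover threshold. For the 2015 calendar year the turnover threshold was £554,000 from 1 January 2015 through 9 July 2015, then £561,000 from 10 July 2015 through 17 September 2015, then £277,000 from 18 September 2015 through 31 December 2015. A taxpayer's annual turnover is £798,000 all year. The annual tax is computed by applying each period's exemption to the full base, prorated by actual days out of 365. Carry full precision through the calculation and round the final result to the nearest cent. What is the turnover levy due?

1 January – 9 July 2015: 190 days, exemption £554,000 → (£798,000 − £554,000) × 2.15% × 190/365 = £2,730.7945
10 July – 17 September 2015: 70 days, exemption £561,000 → (£798,000 − £561,000) × 2.15% × 70/365 = £977.2192
18 September – 31 December 2015: 105 days, exemption £277,000 → (£798,000 − £277,000) × 2.15% × 105/365 = £3,222.3493
Total = £6,930.3630

£6,930.36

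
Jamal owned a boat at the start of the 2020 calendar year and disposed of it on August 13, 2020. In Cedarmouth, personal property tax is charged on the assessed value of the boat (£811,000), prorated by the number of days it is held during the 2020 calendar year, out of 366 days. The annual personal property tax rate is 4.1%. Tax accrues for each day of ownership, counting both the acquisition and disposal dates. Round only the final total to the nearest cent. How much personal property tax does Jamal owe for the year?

£20,532.04

Days held (January 1 – August 13, 2020): 226 out of 366
Tax = £811,000 × 4.1% × 226/366 = £20,532.0383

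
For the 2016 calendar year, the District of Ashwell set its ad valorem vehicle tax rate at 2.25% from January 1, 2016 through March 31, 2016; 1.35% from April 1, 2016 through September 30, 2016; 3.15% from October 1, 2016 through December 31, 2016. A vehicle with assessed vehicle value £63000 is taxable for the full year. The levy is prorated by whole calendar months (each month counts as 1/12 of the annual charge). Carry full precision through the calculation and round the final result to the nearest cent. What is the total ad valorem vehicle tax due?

£1275.75

January 1 – March 31, 2016: 3 months at 2.25% → £63000 × 2.25% × 3/12 = £354.3750
April 1 – September 30, 2016: 6 months at 1.35% → £63000 × 1.35% × 6/12 = £425.2500
October 1 – December 31, 2016: 3 months at 3.15% → £63000 × 3.15% × 3/12 = £496.1250
Total = £1275.7500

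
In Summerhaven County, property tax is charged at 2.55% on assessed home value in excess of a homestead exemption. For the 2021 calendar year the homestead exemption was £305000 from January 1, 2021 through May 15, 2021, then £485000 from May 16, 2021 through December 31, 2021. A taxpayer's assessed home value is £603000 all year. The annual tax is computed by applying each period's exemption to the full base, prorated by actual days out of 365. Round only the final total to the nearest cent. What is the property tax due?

£4706.67

January 1 – May 15, 2021: 135 days, exemption £305000 → (£603000 − £305000) × 2.55% × 135/365 = £2810.5890
May 16 – December 31, 2021: 230 days, exemption £485000 → (£603000 − £485000) × 2.55% × 230/365 = £1896.0822
Total = £4706.6712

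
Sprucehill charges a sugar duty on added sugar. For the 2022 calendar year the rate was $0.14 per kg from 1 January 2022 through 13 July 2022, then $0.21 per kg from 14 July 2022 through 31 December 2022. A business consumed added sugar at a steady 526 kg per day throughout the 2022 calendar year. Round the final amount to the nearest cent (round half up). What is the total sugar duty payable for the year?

$33,174.82

1 January – 13 July 2022: 194 days × 526 kg/day = 102,044 kg at $0.14/kg → $14,286.16
14 July – 31 December 2022: 171 days × 526 kg/day = 89,946 kg at $0.21/kg → $18,888.66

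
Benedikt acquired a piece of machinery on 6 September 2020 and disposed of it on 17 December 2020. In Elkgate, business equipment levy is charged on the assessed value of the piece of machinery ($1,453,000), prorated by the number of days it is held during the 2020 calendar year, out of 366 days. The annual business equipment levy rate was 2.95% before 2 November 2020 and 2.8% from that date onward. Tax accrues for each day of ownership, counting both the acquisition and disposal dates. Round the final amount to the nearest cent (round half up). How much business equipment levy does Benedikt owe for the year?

6 September – 1 November 2020: 57 days at 2.95% → $1,453,000 × 2.95% × 57/366 = $6,675.4631
2 November – 17 December 2020: 46 days at 2.8% → $1,453,000 × 2.8% × 46/366 = $5,113.2896
Total = $11,788.7527

$11,788.75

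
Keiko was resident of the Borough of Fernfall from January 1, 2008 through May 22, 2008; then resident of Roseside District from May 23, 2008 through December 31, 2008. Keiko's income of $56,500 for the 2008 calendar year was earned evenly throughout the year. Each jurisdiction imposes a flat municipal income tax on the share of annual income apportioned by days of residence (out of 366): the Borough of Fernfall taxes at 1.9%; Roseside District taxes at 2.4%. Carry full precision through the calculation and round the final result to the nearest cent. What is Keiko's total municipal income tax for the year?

$1,245.62

The Borough of Fernfall, January 1 – May 22, 2008: 143 days → $56,500 × 1.9% × 143/366 = $419.4276
Roseside District, May 23 – December 31, 2008: 223 days → $56,500 × 2.4% × 223/366 = $826.1967
Total = $1,245.6243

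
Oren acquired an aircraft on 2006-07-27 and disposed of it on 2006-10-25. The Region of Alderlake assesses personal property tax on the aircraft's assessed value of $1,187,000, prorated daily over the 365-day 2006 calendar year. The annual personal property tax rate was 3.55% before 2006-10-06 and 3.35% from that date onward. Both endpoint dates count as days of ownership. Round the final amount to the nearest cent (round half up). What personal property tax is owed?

2006-07-27 to 2006-10-05: 71 days at 3.55% → $1,187,000 × 3.55% × 71/365 = $8,196.8041
2006-10-06 to 2006-10-25: 20 days at 3.35% → $1,187,000 × 3.35% × 20/365 = $2,178.8767
Total = $10,375.6808

$10,375.68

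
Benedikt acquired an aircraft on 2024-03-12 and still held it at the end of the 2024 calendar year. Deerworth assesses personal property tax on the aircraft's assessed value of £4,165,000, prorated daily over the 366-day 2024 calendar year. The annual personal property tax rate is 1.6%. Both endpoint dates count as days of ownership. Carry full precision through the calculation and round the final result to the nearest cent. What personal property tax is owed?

£53,712.57

Days held (2024-03-12 to 2024-12-31): 295 out of 366
Tax = £4,165,000 × 1.6% × 295/366 = £53,712.5683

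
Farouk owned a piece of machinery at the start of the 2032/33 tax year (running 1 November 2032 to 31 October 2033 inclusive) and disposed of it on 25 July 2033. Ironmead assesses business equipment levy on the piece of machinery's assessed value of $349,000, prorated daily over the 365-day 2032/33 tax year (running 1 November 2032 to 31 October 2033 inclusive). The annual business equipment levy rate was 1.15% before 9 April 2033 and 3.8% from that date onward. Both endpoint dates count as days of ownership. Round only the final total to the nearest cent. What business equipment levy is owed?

$5,672.45

1 November 2032 – 8 April 2033: 159 days at 1.15% → $349,000 × 1.15% × 159/365 = $1,748.3466
9 April – 25 July 2033: 108 days at 3.8% → $349,000 × 3.8% × 108/365 = $3,924.0986
Total = $5,672.4452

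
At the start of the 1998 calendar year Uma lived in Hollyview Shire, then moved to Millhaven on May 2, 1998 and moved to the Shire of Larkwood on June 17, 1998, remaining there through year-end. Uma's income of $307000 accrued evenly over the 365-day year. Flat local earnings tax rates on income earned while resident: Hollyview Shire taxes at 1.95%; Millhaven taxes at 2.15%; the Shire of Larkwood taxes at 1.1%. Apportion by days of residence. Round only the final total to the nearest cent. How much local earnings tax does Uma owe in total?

$4648.32

Hollyview Shire, January 1 – May 1, 1998: 121 days → $307000 × 1.95% × 121/365 = $1984.5658
Millhaven, May 2 – June 16, 1998: 46 days → $307000 × 2.15% × 46/365 = $831.8438
The Shire of Larkwood, June 17 – December 31, 1998: 198 days → $307000 × 1.1% × 198/365 = $1831.9068
Total = $4648.3164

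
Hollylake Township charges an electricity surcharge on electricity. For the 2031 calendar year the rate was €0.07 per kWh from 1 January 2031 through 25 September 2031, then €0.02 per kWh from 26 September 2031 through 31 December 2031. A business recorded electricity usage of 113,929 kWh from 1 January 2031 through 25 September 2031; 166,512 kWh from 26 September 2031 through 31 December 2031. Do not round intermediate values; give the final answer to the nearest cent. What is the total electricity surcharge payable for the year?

1 January – 25 September 2031: 113,929 kWh at €0.07/kWh → €7,975.03
26 September – 31 December 2031: 166,512 kWh at €0.02/kWh → €3,330.24

€11,305.27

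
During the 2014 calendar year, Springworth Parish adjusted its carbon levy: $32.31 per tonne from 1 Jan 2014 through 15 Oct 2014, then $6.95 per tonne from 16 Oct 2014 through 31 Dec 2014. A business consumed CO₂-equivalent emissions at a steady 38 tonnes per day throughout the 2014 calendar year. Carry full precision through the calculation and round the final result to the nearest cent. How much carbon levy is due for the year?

1 Jan – 15 Oct 2014: 288 days × 38 tonnes/day = 10,944 tonnes at $32.31/tonne → $353600.64
16 Oct – 31 Dec 2014: 77 days × 38 tonnes/day = 2,926 tonnes at $6.95/tonne → $20335.70

$373936.34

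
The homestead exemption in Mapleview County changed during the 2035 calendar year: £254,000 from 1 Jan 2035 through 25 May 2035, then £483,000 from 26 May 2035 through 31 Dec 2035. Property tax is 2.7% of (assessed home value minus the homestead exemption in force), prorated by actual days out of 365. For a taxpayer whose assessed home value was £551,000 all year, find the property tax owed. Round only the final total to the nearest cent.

£4,292.26

1 Jan – 25 May 2035: 145 days, exemption £254,000 → (£551,000 − £254,000) × 2.7% × 145/365 = £3,185.6301
26 May – 31 Dec 2035: 220 days, exemption £483,000 → (£551,000 − £483,000) × 2.7% × 220/365 = £1,106.6301
Total = £4,292.2603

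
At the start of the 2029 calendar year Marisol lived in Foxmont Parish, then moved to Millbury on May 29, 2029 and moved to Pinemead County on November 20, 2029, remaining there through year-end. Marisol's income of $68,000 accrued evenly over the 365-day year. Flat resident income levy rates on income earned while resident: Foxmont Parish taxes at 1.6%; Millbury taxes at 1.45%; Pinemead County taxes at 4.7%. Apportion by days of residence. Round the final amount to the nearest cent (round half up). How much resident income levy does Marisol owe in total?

$1,281.66

Foxmont Parish, January 1 – May 28, 2029: 148 days → $68,000 × 1.6% × 148/365 = $441.1616
Millbury, May 29 – November 19, 2029: 175 days → $68,000 × 1.45% × 175/365 = $472.7397
Pinemead County, November 20 – December 31, 2029: 42 days → $68,000 × 4.7% × 42/365 = $367.7589
Total = $1,281.6603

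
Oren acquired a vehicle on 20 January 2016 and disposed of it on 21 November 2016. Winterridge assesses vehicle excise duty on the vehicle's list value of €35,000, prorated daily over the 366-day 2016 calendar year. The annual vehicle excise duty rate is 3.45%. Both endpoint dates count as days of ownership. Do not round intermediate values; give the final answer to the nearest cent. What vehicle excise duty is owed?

Days held (20 January – 21 November 2016): 307 out of 366
Tax = €35,000 × 3.45% × 307/366 = €1,012.8484

€1,012.85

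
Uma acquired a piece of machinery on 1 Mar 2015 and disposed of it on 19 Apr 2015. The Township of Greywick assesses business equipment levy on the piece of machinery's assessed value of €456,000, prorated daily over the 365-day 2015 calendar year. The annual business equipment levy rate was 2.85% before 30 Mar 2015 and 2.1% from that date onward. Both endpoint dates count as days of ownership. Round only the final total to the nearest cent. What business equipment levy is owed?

1 Mar – 29 Mar 2015: 29 days at 2.85% → €456,000 × 2.85% × 29/365 = €1,032.5589
30 Mar – 19 Apr 2015: 21 days at 2.1% → €456,000 × 2.1% × 21/365 = €550.9479
Total = €1,583.5068

€1,583.51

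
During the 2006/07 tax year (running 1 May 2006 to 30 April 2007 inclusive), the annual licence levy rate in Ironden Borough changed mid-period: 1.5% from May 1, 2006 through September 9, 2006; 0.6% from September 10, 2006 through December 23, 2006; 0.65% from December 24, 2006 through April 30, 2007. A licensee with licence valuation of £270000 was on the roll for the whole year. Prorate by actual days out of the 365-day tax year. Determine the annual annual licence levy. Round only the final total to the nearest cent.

May 1 – September 9, 2006: 132 days at 1.5% → £270000 × 1.5% × 132/365 = £1464.6575
September 10 – December 23, 2006: 105 days at 0.6% → £270000 × 0.6% × 105/365 = £466.0274
December 24, 2006 – April 30, 2007: 128 days at 0.65% → £270000 × 0.65% × 128/365 = £615.4521
Total = £2546.1370

£2546.14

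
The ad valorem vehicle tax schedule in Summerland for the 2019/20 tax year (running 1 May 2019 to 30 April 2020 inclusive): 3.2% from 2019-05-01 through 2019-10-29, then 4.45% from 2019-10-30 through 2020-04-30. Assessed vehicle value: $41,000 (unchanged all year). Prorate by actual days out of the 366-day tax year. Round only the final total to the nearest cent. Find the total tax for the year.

$1,569.65

2019-05-01 to 2019-10-29: 182 days at 3.2% → $41,000 × 3.2% × 182/366 = $652.4153
2019-10-30 to 2020-04-30: 184 days at 4.45% → $41,000 × 4.45% × 184/366 = $917.2350
Total = $1,569.6503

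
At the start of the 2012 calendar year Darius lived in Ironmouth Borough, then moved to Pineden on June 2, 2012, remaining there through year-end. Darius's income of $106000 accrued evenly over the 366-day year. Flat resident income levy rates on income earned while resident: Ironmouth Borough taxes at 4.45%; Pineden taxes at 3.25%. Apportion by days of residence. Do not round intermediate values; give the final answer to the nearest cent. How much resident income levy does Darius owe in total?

Ironmouth Borough, January 1 – June 1, 2012: 153 days → $106000 × 4.45% × 153/366 = $1971.8607
Pineden, June 2 – December 31, 2012: 213 days → $106000 × 3.25% × 213/366 = $2004.8770
Total = $3976.7377

$3976.74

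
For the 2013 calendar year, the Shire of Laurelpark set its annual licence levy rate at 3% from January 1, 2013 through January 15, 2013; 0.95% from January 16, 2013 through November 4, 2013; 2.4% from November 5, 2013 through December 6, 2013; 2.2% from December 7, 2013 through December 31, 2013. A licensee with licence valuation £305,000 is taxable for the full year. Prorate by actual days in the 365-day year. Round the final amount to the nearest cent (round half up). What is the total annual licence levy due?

January 1 – January 15, 2013: 15 days at 3% → £305,000 × 3% × 15/365 = £376.0274
January 16 – November 4, 2013: 293 days at 0.95% → £305,000 × 0.95% × 293/365 = £2,325.9384
November 5 – December 6, 2013: 32 days at 2.4% → £305,000 × 2.4% × 32/365 = £641.7534
December 7 – December 31, 2013: 25 days at 2.2% → £305,000 × 2.2% × 25/365 = £459.5890
Total = £3,803.3082

£3,803.31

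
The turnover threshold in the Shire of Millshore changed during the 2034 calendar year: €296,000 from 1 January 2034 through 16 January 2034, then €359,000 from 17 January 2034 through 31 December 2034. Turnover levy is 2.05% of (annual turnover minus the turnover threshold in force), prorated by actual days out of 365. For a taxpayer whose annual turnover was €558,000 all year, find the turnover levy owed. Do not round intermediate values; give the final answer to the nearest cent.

€4,136.11

1 January – 16 January 2034: 16 days, exemption €296,000 → (€558,000 − €296,000) × 2.05% × 16/365 = €235.4411
17 January – 31 December 2034: 349 days, exemption €359,000 → (€558,000 − €359,000) × 2.05% × 349/365 = €3,900.6726
Total = €4,136.1137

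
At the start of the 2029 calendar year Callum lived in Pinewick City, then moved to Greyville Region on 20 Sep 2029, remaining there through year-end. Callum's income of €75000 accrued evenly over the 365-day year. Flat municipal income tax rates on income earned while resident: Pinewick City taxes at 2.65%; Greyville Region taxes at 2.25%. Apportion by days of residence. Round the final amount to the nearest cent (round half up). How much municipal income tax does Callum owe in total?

€1902.84

Pinewick City, 1 Jan – 19 Sep 2029: 262 days → €75000 × 2.65% × 262/365 = €1426.6438
Greyville Region, 20 Sep – 31 Dec 2029: 103 days → €75000 × 2.25% × 103/365 = €476.1986
Total = €1902.8425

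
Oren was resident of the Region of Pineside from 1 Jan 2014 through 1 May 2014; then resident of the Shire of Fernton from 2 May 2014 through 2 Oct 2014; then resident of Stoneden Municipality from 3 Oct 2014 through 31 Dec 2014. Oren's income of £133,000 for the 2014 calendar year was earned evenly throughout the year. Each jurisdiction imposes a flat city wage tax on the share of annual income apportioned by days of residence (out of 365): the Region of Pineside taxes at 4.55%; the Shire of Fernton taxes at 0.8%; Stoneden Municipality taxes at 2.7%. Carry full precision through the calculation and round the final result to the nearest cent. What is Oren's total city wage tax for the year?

£3,340.49

The Region of Pineside, 1 Jan – 1 May 2014: 121 days → £133,000 × 4.55% × 121/365 = £2,006.1137
The Shire of Fernton, 2 May – 2 Oct 2014: 154 days → £133,000 × 0.8% × 154/365 = £448.9205
Stoneden Municipality, 3 Oct – 31 Dec 2014: 90 days → £133,000 × 2.7% × 90/365 = £885.4521
Total = £3,340.4863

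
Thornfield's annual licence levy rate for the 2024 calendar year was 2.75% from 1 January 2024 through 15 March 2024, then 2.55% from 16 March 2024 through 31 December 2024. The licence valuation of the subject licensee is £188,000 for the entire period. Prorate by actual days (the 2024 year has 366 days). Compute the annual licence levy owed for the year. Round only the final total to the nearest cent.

£4,871.05

1 January – 15 March 2024: 75 days at 2.75% → £188,000 × 2.75% × 75/366 = £1,059.4262
16 March – 31 December 2024: 291 days at 2.55% → £188,000 × 2.55% × 291/366 = £3,811.6230
Total = £4,871.0492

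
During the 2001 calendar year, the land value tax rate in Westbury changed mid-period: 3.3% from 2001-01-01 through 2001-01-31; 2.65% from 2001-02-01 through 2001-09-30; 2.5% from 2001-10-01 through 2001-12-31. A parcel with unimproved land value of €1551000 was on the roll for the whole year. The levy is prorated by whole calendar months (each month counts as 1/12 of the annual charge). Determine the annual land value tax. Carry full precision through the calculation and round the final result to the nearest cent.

2001-01-01 to 2001-01-31: 1 month at 3.3% → €1551000 × 3.3% × 1/12 = €4265.2500
2001-02-01 to 2001-09-30: 8 months at 2.65% → €1551000 × 2.65% × 8/12 = €27401.0000
2001-10-01 to 2001-12-31: 3 months at 2.5% → €1551000 × 2.5% × 3/12 = €9693.7500
Total = €41360.0000

€41360.00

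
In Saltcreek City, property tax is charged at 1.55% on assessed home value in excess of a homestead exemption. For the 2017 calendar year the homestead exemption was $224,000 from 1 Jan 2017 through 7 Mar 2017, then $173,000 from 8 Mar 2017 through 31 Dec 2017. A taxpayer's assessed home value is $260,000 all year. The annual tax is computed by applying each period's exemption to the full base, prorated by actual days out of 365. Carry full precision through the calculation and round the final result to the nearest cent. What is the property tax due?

$1,205.56

1 Jan – 7 Mar 2017: 66 days, exemption $224,000 → ($260,000 − $224,000) × 1.55% × 66/365 = $100.8986
8 Mar – 31 Dec 2017: 299 days, exemption $173,000 → ($260,000 − $173,000) × 1.55% × 299/365 = $1,104.6616
Total = $1,205.5603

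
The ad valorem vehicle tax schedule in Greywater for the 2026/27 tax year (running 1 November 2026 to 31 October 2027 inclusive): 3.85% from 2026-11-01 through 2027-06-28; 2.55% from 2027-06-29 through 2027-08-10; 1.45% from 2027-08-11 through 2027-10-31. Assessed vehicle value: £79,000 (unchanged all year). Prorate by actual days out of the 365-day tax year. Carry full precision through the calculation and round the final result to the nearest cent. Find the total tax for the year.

£2,494.56

2026-11-01 to 2027-06-28: 240 days at 3.85% → £79,000 × 3.85% × 240/365 = £1,999.8904
2027-06-29 to 2027-08-10: 43 days at 2.55% → £79,000 × 2.55% × 43/365 = £237.3247
2027-08-11 to 2027-10-31: 82 days at 1.45% → £79,000 × 1.45% × 82/365 = £257.3452
Total = £2,494.5603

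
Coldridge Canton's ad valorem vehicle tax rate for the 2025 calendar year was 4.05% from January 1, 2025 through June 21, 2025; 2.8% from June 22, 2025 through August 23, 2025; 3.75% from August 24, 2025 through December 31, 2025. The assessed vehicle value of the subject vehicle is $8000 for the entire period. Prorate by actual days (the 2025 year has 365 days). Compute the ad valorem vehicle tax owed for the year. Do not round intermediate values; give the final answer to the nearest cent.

$298.19

January 1 – June 21, 2025: 172 days at 4.05% → $8000 × 4.05% × 172/365 = $152.6795
June 22 – August 23, 2025: 63 days at 2.8% → $8000 × 2.8% × 63/365 = $38.6630
August 24 – December 31, 2025: 130 days at 3.75% → $8000 × 3.75% × 130/365 = $106.8493
Total = $298.1918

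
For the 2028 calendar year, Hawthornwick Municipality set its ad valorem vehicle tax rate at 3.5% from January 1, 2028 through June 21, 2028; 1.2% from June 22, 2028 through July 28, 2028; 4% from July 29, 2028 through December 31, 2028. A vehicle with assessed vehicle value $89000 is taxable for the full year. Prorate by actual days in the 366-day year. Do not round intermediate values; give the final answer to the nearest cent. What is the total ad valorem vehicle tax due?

$3097.73

January 1 – June 21, 2028: 173 days at 3.5% → $89000 × 3.5% × 173/366 = $1472.3907
June 22 – July 28, 2028: 37 days at 1.2% → $89000 × 1.2% × 37/366 = $107.9672
July 29 – December 31, 2028: 156 days at 4% → $89000 × 4% × 156/366 = $1517.3770
Total = $3097.7350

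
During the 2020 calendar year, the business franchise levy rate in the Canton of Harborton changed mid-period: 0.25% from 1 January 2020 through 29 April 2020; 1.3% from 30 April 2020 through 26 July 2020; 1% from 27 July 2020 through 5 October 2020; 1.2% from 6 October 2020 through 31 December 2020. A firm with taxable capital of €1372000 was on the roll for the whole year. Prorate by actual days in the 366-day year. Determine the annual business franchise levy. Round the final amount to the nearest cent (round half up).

€11988.13

1 January – 29 April 2020: 120 days at 0.25% → €1372000 × 0.25% × 120/366 = €1124.5902
30 April – 26 July 2020: 88 days at 1.3% → €1372000 × 1.3% × 88/366 = €4288.4372
27 July – 5 October 2020: 71 days at 1% → €1372000 × 1% × 71/366 = €2661.5301
6 October – 31 December 2020: 87 days at 1.2% → €1372000 × 1.2% × 87/366 = €3913.5738
Total = €11988.1311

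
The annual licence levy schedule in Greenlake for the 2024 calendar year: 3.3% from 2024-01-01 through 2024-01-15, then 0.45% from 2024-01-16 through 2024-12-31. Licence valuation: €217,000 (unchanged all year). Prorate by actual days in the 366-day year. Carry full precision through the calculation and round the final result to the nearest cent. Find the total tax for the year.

2024-01-01 to 2024-01-15: 15 days at 3.3% → €217,000 × 3.3% × 15/366 = €293.4836
2024-01-16 to 2024-12-31: 351 days at 0.45% → €217,000 × 0.45% × 351/366 = €936.4795
Total = €1,229.9631

€1,229.96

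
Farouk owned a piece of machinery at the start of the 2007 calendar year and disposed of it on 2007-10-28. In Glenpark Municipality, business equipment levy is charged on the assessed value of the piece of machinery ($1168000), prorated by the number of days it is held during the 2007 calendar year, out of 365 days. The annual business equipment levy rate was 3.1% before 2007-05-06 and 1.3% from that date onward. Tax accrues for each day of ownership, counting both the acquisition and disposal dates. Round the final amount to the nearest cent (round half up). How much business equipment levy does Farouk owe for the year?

2007-01-01 to 2007-05-05: 125 days at 3.1% → $1168000 × 3.1% × 125/365 = $12400.0000
2007-05-06 to 2007-10-28: 176 days at 1.3% → $1168000 × 1.3% × 176/365 = $7321.6000
Total = $19721.6000

$19721.60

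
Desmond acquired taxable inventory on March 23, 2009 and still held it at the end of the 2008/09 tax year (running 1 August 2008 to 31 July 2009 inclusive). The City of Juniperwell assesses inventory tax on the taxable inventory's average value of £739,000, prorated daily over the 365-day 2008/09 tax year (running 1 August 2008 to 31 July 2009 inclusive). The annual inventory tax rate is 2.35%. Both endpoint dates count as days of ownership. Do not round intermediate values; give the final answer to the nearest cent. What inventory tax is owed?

Days held (March 23 – July 31, 2009): 131 out of 365
Tax = £739,000 × 2.35% × 131/365 = £6,232.9082

£6,232.91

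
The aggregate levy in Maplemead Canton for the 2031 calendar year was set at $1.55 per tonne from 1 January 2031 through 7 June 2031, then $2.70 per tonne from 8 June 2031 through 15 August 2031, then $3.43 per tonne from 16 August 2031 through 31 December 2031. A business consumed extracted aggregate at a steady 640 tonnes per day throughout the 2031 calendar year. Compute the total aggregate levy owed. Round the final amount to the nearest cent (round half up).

$578905.60

1 January – 7 June 2031: 158 days × 640 tonnes/day = 101,120 tonnes at $1.55/tonne → $156736.00
8 June – 15 August 2031: 69 days × 640 tonnes/day = 44,160 tonnes at $2.70/tonne → $119232.00
16 August – 31 December 2031: 138 days × 640 tonnes/day = 88,320 tonnes at $3.43/tonne → $302937.60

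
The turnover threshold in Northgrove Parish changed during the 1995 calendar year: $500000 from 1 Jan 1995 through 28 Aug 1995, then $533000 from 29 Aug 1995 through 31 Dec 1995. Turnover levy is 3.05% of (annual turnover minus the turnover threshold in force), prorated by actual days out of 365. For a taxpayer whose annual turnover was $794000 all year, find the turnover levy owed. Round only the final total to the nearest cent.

$8622.31

1 Jan – 28 Aug 1995: 240 days, exemption $500000 → ($794000 − $500000) × 3.05% × 240/365 = $5896.1096
29 Aug – 31 Dec 1995: 125 days, exemption $533000 → ($794000 − $533000) × 3.05% × 125/365 = $2726.1986
Total = $8622.3082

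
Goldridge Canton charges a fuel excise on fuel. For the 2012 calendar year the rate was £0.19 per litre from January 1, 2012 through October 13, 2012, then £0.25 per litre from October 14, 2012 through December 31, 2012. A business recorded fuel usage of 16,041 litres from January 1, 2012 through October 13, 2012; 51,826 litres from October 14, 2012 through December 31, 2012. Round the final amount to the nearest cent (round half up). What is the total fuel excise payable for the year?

January 1 – October 13, 2012: 16,041 litres at £0.19/litre → £3,047.79
October 14 – December 31, 2012: 51,826 litres at £0.25/litre → £12,956.50

£16,004.29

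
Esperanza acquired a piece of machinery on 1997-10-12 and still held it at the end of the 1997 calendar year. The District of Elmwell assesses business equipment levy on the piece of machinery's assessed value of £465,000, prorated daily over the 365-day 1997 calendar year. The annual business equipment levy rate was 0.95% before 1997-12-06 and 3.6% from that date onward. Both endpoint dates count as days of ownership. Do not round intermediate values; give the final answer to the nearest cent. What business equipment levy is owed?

£1,858.09

1997-10-12 to 1997-12-05: 55 days at 0.95% → £465,000 × 0.95% × 55/365 = £665.6507
1997-12-06 to 1997-12-31: 26 days at 3.6% → £465,000 × 3.6% × 26/365 = £1,192.4384
Total = £1,858.0890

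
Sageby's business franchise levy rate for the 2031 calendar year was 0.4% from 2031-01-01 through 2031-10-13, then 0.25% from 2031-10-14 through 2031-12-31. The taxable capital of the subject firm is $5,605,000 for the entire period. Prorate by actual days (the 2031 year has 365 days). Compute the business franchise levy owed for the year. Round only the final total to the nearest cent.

2031-01-01 to 2031-10-13: 286 days at 0.4% → $5,605,000 × 0.4% × 286/365 = $17,567.4521
2031-10-14 to 2031-12-31: 79 days at 0.25% → $5,605,000 × 0.25% × 79/365 = $3,032.8425
Total = $20,600.2945

$20,600.29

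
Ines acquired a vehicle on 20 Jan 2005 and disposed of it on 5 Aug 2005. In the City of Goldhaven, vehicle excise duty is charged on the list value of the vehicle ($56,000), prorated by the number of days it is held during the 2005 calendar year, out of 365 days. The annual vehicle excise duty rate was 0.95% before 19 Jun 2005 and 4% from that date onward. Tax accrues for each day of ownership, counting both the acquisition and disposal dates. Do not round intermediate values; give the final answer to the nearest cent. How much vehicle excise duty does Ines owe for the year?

20 Jan – 18 Jun 2005: 150 days at 0.95% → $56,000 × 0.95% × 150/365 = $218.6301
19 Jun – 5 Aug 2005: 48 days at 4% → $56,000 × 4% × 48/365 = $294.5753
Total = $513.2055

$513.21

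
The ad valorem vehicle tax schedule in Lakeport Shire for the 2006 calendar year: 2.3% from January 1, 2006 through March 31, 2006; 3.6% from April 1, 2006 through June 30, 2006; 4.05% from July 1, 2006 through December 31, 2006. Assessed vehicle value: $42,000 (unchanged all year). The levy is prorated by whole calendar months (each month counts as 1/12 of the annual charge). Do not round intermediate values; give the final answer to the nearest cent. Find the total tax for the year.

$1,470.00

January 1 – March 31, 2006: 3 months at 2.3% → $42,000 × 2.3% × 3/12 = $241.5000
April 1 – June 30, 2006: 3 months at 3.6% → $42,000 × 3.6% × 3/12 = $378.0000
July 1 – December 31, 2006: 6 months at 4.05% → $42,000 × 4.05% × 6/12 = $850.5000
Total = $1,470.0000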